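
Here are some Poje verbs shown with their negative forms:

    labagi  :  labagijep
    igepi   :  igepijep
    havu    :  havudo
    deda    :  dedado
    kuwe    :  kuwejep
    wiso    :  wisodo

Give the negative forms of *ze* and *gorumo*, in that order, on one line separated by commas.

The suffix is conditioned by the last vowel: -jep when the last vowel of the stem is a front vowel (*labagi*, *igepi*, *kuwe*); -do when the last vowel of the stem is a back vowel (*havu*, *deda*, *wiso*).
Since the last vowel of *ze* is /e/ (a front vowel), it takes -jep, giving *zejep*.
*gorumo* — last vowel /o/ (a back vowel) → -do → *gorumodo*.

zejep, gorumodo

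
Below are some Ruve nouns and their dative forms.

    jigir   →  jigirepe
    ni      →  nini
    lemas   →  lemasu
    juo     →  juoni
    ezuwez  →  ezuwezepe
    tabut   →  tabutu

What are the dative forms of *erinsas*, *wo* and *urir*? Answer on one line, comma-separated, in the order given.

erinsasu, woni, urirepe

The suffix is conditioned by the final sound: -u when the stem ends in a voiceless consonant (*lemas*, *tabut*); -epe when the stem ends in a voiced consonant (*jigir*, *ezuwez*); -ni when the stem ends in a vowel (*ni*, *juo*).
The final sound of *erinsas* is /s/, which is a voiceless consonant, so the suffix is -u, giving *erinsasu*.
*wo*: final sound = /o/, a vowel → -ni → *woni*.
The final sound of *urir* is /r/, which is a voiced consonant, so the suffix is -epe, giving *urirepe*.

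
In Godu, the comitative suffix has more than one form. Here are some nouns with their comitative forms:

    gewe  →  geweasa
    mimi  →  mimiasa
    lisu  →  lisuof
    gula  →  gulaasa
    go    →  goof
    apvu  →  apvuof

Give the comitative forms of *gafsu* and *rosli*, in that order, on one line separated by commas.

The alternation tracks the last vowel of the stem — -of when the last vowel of the stem is a rounded vowel (*lisu*, *go*, *apvu*); -asa when the last vowel of the stem is an unrounded vowel (*gewe*, *mimi*, *gula*).
Since the last vowel of *gafsu* is /u/ (a rounded vowel), it takes -of, giving *gafsuof*.
*rosli* — last vowel /i/ (an unrounded vowel) → -asa → *rosliasa*.

gafsuof, rosliasa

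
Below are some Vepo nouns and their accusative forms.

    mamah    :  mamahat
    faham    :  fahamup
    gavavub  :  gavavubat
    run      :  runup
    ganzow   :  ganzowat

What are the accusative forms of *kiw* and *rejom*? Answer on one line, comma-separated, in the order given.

kiwat, rejomup

The suffix is conditioned by the final consonant: -up when the stem ends in a nasal (*faham*, *run*); -at when the stem ends in a non-nasal consonant (*mamah*, *gavavub*, *ganzow*).
*kiw*: final consonant = /w/, non-nasal → -at → *kiwat*.
*rejom*: final consonant = /m/, a nasal → -up → *rejomup*.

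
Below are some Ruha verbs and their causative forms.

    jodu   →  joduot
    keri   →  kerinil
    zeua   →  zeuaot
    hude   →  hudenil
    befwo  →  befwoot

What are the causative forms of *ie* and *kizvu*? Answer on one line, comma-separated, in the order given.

Looking at the last vowel of each stem: -nil when the last vowel of the stem is a front vowel (*keri*, *hude*); -ot when the last vowel of the stem is a back vowel (*jodu*, *zeua*, *befwo*).
*ie* — last vowel /e/ (a front vowel) → -nil → *ienil*.
Since the last vowel of *kizvu* is /u/ (a back vowel), it takes -ot, giving *kizvuot*.

ienil, kizvuot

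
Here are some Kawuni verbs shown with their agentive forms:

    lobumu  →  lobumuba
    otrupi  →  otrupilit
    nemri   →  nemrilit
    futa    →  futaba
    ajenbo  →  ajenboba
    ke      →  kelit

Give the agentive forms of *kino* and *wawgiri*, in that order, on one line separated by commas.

The suffix is conditioned by the last vowel: -lit when the last vowel of the stem is a front vowel (*otrupi*, *nemri*, *ke*); -ba when the last vowel of the stem is a back vowel (*lobumu*, *futa*, *ajenbo*).
*kino* — last vowel /o/ (a back vowel) → -ba → *kinoba*.
*wawgiri*: last vowel = /i/, a front vowel → -lit → *wawgirilit*.

kinoba, wawgirilit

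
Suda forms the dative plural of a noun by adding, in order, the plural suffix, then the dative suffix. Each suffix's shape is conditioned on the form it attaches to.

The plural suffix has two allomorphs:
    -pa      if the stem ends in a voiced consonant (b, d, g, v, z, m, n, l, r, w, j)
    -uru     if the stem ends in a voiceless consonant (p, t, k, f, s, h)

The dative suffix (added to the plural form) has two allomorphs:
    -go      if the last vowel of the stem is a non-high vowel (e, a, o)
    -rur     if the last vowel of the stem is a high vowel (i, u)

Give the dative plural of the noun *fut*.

Since the final consonant of *fut* is /t/ (voiceless), it takes -uru, giving *futuru*.
The plural form *futuru*: last vowel = /u/, a high vowel → -rur → *futururur*.

futururur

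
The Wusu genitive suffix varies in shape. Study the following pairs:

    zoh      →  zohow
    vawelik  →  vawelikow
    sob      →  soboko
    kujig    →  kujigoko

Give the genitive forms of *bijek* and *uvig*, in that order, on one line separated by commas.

The alternation tracks the final consonant of the stem — -ow when the stem ends in a voiceless consonant (*zoh*, *vawelik*); -oko when the stem ends in a voiced consonant (*sob*, *kujig*).
The final consonant of *bijek* is /k/, which is voiceless, so the suffix is -ow, giving *bijekow*.
*uvig* — final consonant /g/ (voiced) → -oko → *uvigoko*.

bijekow, uvigoko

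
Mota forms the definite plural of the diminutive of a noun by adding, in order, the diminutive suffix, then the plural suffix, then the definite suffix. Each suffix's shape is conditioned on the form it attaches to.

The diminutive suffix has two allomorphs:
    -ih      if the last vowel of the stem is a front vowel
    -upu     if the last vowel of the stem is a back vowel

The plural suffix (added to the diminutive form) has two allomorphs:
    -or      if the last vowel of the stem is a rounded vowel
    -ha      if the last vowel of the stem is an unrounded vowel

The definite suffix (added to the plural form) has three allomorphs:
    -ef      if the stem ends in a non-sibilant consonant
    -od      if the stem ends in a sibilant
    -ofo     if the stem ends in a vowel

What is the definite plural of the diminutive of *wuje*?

*wuje*: last vowel = /e/, a front vowel → -ih → *wujeih*.
The diminutive form *wujeih*: last vowel = /i/, an unrounded vowel → -ha → *wujeihha*.
The plural form *wujeihha*: final sound = /a/, a vowel → -ofo → *wujeihhaofo*.

wujeihhaofo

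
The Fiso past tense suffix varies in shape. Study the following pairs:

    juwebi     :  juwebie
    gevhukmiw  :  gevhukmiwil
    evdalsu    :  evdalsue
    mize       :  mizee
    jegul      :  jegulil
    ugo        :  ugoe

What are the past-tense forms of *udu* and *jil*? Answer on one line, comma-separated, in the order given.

The pattern is consonant vs. vowel: -il when the stem ends in a consonant (*gevhukmiw*, *jegul*); -e when the stem ends in a vowel (*juwebi*, *evdalsu*, *mize*, *ugo*).
Since the final sound of *udu* is /u/ (a vowel), it takes -e, giving *udue*.
Since the final sound of *jil* is /l/ (a consonant), it takes -il, giving *jilil*.

udue, jilil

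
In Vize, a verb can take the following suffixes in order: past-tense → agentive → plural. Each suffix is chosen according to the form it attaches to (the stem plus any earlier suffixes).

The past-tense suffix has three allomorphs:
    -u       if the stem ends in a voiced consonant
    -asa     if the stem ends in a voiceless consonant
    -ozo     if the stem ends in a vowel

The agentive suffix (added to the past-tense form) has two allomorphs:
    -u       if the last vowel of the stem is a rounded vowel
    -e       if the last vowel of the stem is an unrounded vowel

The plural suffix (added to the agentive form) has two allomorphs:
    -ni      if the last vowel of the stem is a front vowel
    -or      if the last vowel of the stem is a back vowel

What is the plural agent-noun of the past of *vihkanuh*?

vihkanuhasaeni

The final sound of *vihkanuh* is /h/, which is a voiceless consonant, so the past-tense suffix is -asa, giving *vihkanuhasa*.
The past-tense form *vihkanuhasa*: last vowel = /a/, an unrounded vowel → -e → *vihkanuhasae*.
The last vowel of the agentive form *vihkanuhasae* is /e/, which is a front vowel, so the plural suffix is -ni, giving *vihkanuhasaeni*.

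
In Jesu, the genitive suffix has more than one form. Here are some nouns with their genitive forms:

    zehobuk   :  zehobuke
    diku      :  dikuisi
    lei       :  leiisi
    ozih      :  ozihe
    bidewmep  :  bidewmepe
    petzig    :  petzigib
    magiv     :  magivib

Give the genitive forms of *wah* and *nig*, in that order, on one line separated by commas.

Looking at the final sound of each stem: -e when the stem ends in a voiceless consonant (*zehobuk*, *ozih*, *bidewmep*); -ib when the stem ends in a voiced consonant (*petzig*, *magiv*); -isi when the stem ends in a vowel (*diku*, *lei*).
The final sound of *wah* is /h/, which is a voiceless consonant, so the suffix is -e, giving *wahe*.
The final sound of *nig* is /g/, which is a voiced consonant, so the suffix is -ib, giving *nigib*.

wahe, nigib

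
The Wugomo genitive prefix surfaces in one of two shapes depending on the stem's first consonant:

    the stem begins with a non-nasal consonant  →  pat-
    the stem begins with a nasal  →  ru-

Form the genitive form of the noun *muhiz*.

rumuhiz

Since the first consonant of *muhiz* is /m/ (a nasal), it takes ru-, giving *rumuhiz*.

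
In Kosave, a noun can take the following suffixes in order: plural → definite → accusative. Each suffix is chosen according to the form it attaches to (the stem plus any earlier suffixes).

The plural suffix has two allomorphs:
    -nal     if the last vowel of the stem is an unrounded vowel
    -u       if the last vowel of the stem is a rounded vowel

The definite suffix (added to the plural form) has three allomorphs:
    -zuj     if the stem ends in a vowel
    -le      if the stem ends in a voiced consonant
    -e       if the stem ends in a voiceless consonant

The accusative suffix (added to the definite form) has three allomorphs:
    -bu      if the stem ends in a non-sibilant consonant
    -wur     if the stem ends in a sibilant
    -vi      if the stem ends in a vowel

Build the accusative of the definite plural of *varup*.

varupuzujbu

*varup*: last vowel = /u/, a rounded vowel → -u → *varupu*.
Since the final sound of the plural form *varupu* is /u/ (a vowel), it takes -zuj, giving *varupuzuj*.
The final sound of the definite form *varupuzuj* is /j/, which is a non-sibilant consonant, so the accusative suffix is -bu, giving *varupuzujbu*.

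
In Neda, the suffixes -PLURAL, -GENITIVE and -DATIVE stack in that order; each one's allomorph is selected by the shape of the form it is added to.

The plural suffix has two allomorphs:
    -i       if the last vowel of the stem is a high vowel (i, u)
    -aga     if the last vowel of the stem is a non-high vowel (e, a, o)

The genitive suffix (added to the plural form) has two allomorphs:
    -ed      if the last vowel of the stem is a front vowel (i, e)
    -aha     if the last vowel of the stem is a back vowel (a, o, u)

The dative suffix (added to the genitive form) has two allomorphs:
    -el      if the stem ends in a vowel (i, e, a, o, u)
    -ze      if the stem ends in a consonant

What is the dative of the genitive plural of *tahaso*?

tahasoagaahael

The last vowel of *tahaso* is /o/, which is a non-high vowel, so the plural suffix is -aga, giving *tahasoaga*.
The last vowel of the plural form *tahasoaga* is /a/, which is a back vowel, so the genitive suffix is -aha, giving *tahasoagaaha*.
The genitive form *tahasoagaaha*: final sound = /a/, a vowel → -el → *tahasoagaahael*.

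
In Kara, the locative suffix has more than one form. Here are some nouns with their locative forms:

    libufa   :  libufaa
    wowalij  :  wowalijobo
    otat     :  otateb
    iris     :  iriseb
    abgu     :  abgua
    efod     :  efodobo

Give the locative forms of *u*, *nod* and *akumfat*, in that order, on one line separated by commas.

ua, nodobo, akumfateb

The alternation tracks the final sound of the stem — -eb when the stem ends in a voiceless consonant (*otat*, *iris*); -obo when the stem ends in a voiced consonant (*wowalij*, *efod*); -a when the stem ends in a vowel (*libufa*, *abgu*).
*u*: final sound = /u/, a vowel → -a → *ua*.
*nod*: final sound = /d/, a voiced consonant → -obo → *nodobo*.
*akumfat* — final sound /t/ (a voiceless consonant) → -eb → *akumfateb*.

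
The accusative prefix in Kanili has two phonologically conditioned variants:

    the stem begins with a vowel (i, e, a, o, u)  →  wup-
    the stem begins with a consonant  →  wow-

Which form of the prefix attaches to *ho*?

wow-

Since the first sound of *ho* is /h/ (a consonant), it takes wow-.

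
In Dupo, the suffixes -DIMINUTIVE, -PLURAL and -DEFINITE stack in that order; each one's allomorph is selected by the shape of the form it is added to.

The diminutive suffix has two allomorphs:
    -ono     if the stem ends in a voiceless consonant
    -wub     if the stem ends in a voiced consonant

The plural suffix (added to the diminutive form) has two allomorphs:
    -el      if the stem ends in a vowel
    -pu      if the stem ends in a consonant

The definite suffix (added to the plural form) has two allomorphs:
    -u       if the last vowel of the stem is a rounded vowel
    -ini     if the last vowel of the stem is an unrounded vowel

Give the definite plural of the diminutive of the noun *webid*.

webidwubpuu

*webid* — final consonant /d/ (voiced) → -wub → *webidwub*.
The diminutive form *webidwub* — final sound /b/ (a consonant) → -pu → *webidwubpu*.
The last vowel of the plural form *webidwubpu* is /u/, which is a rounded vowel, so the definite suffix is -u, giving *webidwubpuu*.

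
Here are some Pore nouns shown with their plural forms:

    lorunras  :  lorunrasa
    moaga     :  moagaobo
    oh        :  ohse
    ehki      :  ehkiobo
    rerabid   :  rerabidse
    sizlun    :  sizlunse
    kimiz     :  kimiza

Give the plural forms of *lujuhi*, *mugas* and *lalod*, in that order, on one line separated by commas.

lujuhiobo, mugasa, lalodse

Looking at the final sound of each stem: -a when the stem ends in a sibilant (*lorunras*, *kimiz*); -se when the stem ends in a non-sibilant consonant (*oh*, *rerabid*, *sizlun*); -obo when the stem ends in a vowel (*moaga*, *ehki*).
*lujuhi* — final sound /i/ (a vowel) → -obo → *lujuhiobo*.
Since the final sound of *mugas* is /s/ (a sibilant), it takes -a, giving *mugasa*.
The final sound of *lalod* is /d/, which is a non-sibilant consonant, so the suffix is -se, giving *lalodse*.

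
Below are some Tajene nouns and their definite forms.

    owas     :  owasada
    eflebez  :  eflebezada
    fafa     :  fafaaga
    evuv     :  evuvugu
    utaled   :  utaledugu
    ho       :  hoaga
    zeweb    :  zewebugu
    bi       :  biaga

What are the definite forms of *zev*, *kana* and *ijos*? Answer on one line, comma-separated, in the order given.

Looking at the final sound of each stem: -ada when the stem ends in a sibilant (*owas*, *eflebez*); -ugu when the stem ends in a non-sibilant consonant (*evuv*, *utaled*, *zeweb*); -aga when the stem ends in a vowel (*fafa*, *ho*, *bi*).
Since the final sound of *zev* is /v/ (a non-sibilant consonant), it takes -ugu, giving *zevugu*.
*kana* — final sound /a/ (a vowel) → -aga → *kanaaga*.
Since the final sound of *ijos* is /s/ (a sibilant), it takes -ada, giving *ijosada*.

zevugu, kanaaga, ijosada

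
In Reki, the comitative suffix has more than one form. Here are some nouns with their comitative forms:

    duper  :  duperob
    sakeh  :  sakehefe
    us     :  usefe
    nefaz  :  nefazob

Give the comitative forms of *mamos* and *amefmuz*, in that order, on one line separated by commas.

mamosefe, amefmuzob

The suffix is conditioned by the final consonant: -efe when the stem ends in a voiceless consonant (*sakeh*, *us*); -ob when the stem ends in a voiced consonant (*duper*, *nefaz*).
The final consonant of *mamos* is /s/, which is voiceless, so the suffix is -efe, giving *mamosefe*.
*amefmuz* — final consonant /z/ (voiced) → -ob → *amefmuzob*.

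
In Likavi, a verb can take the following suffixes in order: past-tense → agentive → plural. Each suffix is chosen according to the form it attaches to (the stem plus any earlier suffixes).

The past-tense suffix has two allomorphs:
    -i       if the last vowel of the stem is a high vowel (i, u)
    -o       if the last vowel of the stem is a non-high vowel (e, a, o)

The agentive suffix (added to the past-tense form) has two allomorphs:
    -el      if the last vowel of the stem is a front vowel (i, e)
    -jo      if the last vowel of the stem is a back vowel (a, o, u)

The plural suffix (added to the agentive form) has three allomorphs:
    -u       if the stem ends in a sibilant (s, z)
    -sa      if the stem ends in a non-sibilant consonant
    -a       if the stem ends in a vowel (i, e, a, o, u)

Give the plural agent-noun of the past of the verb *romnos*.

romnosojoa

*romnos* — last vowel /o/ (a non-high vowel) → -o → *romnoso*.
The last vowel of the past-tense form *romnoso* is /o/, which is a back vowel, so the agentive suffix is -jo, giving *romnosojo*.
The agentive form *romnosojo* — final sound /o/ (a vowel) → -a → *romnosojoa*.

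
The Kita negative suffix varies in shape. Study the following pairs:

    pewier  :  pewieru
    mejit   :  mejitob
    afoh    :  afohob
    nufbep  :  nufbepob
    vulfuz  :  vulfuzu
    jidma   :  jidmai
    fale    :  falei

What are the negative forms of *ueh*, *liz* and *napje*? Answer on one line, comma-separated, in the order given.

The pattern is voicing of the final sound: -ob when the stem ends in a voiceless consonant (*mejit*, *afoh*, *nufbep*); -u when the stem ends in a voiced consonant (*pewier*, *vulfuz*); -i when the stem ends in a vowel (*jidma*, *fale*).
*ueh* — final sound /h/ (a voiceless consonant) → -ob → *uehob*.
The final sound of *liz* is /z/, which is a voiced consonant, so the suffix is -u, giving *lizu*.
*napje*: final sound = /e/, a vowel → -i → *napjei*.

uehob, lizu, napjei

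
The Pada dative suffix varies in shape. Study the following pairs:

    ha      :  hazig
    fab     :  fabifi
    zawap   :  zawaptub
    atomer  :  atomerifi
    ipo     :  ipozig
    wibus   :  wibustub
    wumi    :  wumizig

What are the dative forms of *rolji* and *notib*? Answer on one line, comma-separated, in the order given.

Looking at the final sound of each stem: -tub when the stem ends in a voiceless consonant (*zawap*, *wibus*); -ifi when the stem ends in a voiced consonant (*fab*, *atomer*); -zig when the stem ends in a vowel (*ha*, *ipo*, *wumi*).
The final sound of *rolji* is /i/, which is a vowel, so the suffix is -zig, giving *roljizig*.
The final sound of *notib* is /b/, which is a voiced consonant, so the suffix is -ifi, giving *notibifi*.

roljizig, notibifi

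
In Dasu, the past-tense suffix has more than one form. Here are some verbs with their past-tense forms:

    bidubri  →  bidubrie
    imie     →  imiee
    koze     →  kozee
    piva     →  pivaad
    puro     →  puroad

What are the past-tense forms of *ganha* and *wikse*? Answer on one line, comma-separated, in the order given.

The pattern is front/back vowel harmony: -e when the last vowel of the stem is a front vowel (*bidubri*, *imie*, *koze*); -ad when the last vowel of the stem is a back vowel (*piva*, *puro*).
*ganha*: last vowel = /a/, a back vowel → -ad → *ganhaad*.
The last vowel of *wikse* is /e/, which is a front vowel, so the suffix is -e, giving *wiksee*.

ganhaad, wiksee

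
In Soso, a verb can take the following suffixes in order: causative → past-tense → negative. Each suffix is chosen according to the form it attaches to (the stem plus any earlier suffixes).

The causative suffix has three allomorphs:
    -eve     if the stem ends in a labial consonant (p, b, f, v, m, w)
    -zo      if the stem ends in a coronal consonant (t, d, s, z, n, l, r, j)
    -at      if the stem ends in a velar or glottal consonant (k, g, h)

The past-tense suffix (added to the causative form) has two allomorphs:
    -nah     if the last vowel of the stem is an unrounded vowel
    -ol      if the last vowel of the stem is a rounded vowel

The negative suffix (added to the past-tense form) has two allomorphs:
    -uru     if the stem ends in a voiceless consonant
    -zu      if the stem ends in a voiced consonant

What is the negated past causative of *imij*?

imijzoolzu

*imij*: final consonant = /j/, coronal → -zo → *imijzo*.
Since the last vowel of the causative form *imijzo* is /o/ (a rounded vowel), it takes -ol, giving *imijzool*.
The past-tense form *imijzool* — final consonant /l/ (voiced) → -zu → *imijzoolzu*.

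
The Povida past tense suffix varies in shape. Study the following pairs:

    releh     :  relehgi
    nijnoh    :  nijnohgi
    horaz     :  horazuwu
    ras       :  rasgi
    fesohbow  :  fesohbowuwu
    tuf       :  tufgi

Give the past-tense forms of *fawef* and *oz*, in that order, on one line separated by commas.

fawefgi, ozuwu

The suffix is conditioned by the final consonant: -gi when the stem ends in a voiceless consonant (*releh*, *nijnoh*, *ras*, *tuf*); -uwu when the stem ends in a voiced consonant (*horaz*, *fesohbow*).
*fawef*: final consonant = /f/, voiceless → -gi → *fawefgi*.
The final consonant of *oz* is /z/, which is voiced, so the suffix is -uwu, giving *ozuwu*.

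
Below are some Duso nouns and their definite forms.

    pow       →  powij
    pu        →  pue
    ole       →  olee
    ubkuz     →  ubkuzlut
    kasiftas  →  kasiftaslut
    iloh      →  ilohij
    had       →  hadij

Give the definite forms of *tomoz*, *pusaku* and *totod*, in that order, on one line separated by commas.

tomozlut, pusakue, totodij

Looking at the final sound of each stem: -lut when the stem ends in a sibilant (*ubkuz*, *kasiftas*); -ij when the stem ends in a non-sibilant consonant (*pow*, *iloh*, *had*); -e when the stem ends in a vowel (*pu*, *ole*).
Since the final sound of *tomoz* is /z/ (a sibilant), it takes -lut, giving *tomozlut*.
Since the final sound of *pusaku* is /u/ (a vowel), it takes -e, giving *pusakue*.
The final sound of *totod* is /d/, which is a non-sibilant consonant, so the suffix is -ij, giving *totodij*.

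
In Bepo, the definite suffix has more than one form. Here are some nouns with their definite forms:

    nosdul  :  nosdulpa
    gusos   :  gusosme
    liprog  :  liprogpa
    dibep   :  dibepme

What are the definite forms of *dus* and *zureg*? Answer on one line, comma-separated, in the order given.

dusme, zuregpa

The alternation tracks the final consonant of the stem — -me when the stem ends in a voiceless consonant (*gusos*, *dibep*); -pa when the stem ends in a voiced consonant (*nosdul*, *liprog*).
The final consonant of *dus* is /s/, which is voiceless, so the suffix is -me, giving *dusme*.
Since the final consonant of *zureg* is /g/ (voiced), it takes -pa, giving *zuregpa*.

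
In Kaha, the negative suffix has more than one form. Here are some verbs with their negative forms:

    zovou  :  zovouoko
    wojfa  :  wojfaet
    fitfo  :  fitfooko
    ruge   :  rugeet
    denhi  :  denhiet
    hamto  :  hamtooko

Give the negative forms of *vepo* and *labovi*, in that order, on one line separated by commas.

The alternation tracks the last vowel of the stem — -oko when the last vowel of the stem is a rounded vowel (*zovou*, *fitfo*, *hamto*); -et when the last vowel of the stem is an unrounded vowel (*wojfa*, *ruge*, *denhi*).
*vepo* — last vowel /o/ (a rounded vowel) → -oko → *vepooko*.
*labovi* — last vowel /i/ (an unrounded vowel) → -et → *laboviet*.

vepooko, laboviet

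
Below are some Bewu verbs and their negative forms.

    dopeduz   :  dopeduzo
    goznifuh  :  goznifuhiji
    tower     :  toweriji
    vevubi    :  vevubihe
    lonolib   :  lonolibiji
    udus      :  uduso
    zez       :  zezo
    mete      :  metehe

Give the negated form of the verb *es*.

The alternation tracks the final sound of the stem — -o when the stem ends in a sibilant (*dopeduz*, *udus*, *zez*); -iji when the stem ends in a non-sibilant consonant (*goznifuh*, *tower*, *lonolib*); -he when the stem ends in a vowel (*vevubi*, *mete*).
Since the final sound of *es* is /s/ (a sibilant), it takes -o, giving *eso*.

eso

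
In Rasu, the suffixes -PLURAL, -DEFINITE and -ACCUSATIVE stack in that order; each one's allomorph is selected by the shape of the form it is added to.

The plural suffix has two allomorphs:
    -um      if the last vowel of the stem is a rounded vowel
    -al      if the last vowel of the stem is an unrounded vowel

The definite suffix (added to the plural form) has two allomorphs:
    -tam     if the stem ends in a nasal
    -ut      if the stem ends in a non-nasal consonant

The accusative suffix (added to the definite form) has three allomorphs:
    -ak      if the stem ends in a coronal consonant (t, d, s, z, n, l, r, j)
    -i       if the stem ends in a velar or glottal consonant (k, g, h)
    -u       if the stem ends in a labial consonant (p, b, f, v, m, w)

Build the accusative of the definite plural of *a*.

The last vowel of *a* is /a/, which is an unrounded vowel, so the plural suffix is -al, giving *aal*.
Since the final consonant of the plural form *aal* is /l/ (non-nasal), it takes -ut, giving *aalut*.
The definite form *aalut*: final consonant = /t/, coronal → -ak → *aalutak*.

aalutak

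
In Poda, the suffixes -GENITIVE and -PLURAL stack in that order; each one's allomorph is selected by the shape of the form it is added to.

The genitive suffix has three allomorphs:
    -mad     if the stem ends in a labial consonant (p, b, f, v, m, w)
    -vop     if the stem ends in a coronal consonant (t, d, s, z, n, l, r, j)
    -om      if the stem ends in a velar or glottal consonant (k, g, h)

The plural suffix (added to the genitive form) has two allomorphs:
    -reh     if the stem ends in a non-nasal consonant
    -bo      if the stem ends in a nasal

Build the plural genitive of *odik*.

The final consonant of *odik* is /k/, which is velar/glottal, so the genitive suffix is -om, giving *odikom*.
The genitive form *odikom* — final consonant /m/ (a nasal) → -bo → *odikombo*.

odikombo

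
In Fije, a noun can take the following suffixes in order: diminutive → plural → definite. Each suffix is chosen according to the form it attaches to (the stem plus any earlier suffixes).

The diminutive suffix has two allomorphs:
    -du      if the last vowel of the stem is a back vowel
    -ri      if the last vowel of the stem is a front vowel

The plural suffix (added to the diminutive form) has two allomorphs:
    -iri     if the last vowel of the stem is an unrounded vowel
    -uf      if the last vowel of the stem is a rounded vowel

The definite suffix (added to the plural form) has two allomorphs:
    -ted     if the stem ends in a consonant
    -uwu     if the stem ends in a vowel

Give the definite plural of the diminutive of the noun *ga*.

*ga* — last vowel /a/ (a back vowel) → -du → *gadu*.
The diminutive form *gadu* — last vowel /u/ (a rounded vowel) → -uf → *gaduuf*.
Since the final sound of the plural form *gaduuf* is /f/ (a consonant), it takes -ted, giving *gaduufted*.

gaduufted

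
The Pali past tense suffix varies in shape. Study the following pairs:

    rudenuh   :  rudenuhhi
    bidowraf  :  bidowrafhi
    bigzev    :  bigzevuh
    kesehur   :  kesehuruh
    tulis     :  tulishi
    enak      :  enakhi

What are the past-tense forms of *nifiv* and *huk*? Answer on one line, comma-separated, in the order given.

nifivuh, hukhi

The pattern is voicing of the final consonant: -hi when the stem ends in a voiceless consonant (*rudenuh*, *bidowraf*, *tulis*, *enak*); -uh when the stem ends in a voiced consonant (*bigzev*, *kesehur*).
*nifiv* — final consonant /v/ (voiced) → -uh → *nifivuh*.
*huk*: final consonant = /k/, voiceless → -hi → *hukhi*.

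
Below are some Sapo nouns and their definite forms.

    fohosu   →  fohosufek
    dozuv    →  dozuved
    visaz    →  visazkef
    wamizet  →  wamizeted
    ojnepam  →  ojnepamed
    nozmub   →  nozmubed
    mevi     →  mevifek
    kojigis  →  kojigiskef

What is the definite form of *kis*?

kiskef

The suffix is conditioned by the final sound: -kef when the stem ends in a sibilant (*visaz*, *kojigis*); -ed when the stem ends in a non-sibilant consonant (*dozuv*, *wamizet*, *ojnepam*, *nozmub*); -fek when the stem ends in a vowel (*fohosu*, *mevi*).
*kis*: final sound = /s/, a sibilant → -kef → *kiskef*.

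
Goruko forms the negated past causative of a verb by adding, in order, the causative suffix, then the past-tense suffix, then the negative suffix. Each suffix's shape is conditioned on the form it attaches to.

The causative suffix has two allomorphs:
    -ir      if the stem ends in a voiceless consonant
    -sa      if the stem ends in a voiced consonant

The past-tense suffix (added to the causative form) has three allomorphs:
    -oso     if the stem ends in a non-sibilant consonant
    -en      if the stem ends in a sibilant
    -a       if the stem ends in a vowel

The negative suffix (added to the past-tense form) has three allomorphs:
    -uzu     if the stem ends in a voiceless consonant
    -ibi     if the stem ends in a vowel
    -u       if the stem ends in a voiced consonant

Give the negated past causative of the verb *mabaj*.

mabajsaaibi

Since the final consonant of *mabaj* is /j/ (voiced), it takes -sa, giving *mabajsa*.
The causative form *mabajsa*: final sound = /a/, a vowel → -a → *mabajsaa*.
The final sound of the past-tense form *mabajsaa* is /a/, which is a vowel, so the negative suffix is -ibi, giving *mabajsaaibi*.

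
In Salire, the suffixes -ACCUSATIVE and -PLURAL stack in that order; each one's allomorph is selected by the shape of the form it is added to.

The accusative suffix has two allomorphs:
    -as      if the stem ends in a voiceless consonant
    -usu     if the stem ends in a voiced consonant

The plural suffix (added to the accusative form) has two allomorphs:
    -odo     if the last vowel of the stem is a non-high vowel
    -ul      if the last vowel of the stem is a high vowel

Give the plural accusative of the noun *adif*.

adifasodo

*adif* — final consonant /f/ (voiceless) → -as → *adifas*.
The accusative form *adifas*: last vowel = /a/, a non-high vowel → -odo → *adifasodo*.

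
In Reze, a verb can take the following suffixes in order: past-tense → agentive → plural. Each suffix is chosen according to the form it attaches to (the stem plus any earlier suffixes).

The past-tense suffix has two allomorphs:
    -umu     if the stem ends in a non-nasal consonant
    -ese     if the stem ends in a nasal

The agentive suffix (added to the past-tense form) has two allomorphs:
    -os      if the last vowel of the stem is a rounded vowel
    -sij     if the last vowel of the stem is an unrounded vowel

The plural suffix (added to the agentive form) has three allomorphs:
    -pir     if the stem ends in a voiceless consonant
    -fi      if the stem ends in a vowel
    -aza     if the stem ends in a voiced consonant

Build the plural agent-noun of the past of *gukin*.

gukinesesijaza

The final consonant of *gukin* is /n/, which is a nasal, so the past-tense suffix is -ese, giving *gukinese*.
The past-tense form *gukinese* — last vowel /e/ (an unrounded vowel) → -sij → *gukinesesij*.
The final sound of the agentive form *gukinesesij* is /j/, which is a voiced consonant, so the plural suffix is -aza, giving *gukinesesijaza*.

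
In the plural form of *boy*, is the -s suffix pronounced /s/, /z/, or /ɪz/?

/z/

The stem *boy* ends in a voiced non-sibilant sound.
The plural suffix surfaces as /ɪz/ after sibilants, /s/ after other voiceless consonants, and /z/ after other voiced sounds.
So the plural -s on *boy* is pronounced /z/.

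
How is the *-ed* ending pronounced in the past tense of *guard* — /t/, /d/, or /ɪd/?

The stem *guard* ends in /t/ or /d/.
The -ed suffix is realized as /ɪd/ after /t, d/; as /t/ after other voiceless consonants; and as /d/ after other voiced sounds.
So -ed on *guard* is pronounced /ɪd/.

/ɪd/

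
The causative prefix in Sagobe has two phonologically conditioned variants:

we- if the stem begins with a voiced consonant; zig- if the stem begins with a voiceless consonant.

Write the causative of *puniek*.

Since the first consonant of *puniek* is /p/ (voiceless), it takes zig-, giving *zigpuniek*.

zigpuniek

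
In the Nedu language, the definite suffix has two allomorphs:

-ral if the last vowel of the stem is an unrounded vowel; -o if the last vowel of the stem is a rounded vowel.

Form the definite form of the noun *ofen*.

*ofen*: last vowel = /e/, an unrounded vowel → -ral → *ofenral*.

ofenral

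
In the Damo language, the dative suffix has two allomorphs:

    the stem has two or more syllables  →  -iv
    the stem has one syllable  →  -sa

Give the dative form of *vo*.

vosa

*vo* (one syllable) → -sa → *vosa*.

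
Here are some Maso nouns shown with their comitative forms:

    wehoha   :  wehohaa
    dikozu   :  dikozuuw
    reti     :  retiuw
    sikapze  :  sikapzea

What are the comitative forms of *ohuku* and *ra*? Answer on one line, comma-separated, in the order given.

The suffix is conditioned by the last vowel: -uw when the last vowel of the stem is a high vowel (*dikozu*, *reti*); -a when the last vowel of the stem is a non-high vowel (*wehoha*, *sikapze*).
Since the last vowel of *ohuku* is /u/ (a high vowel), it takes -uw, giving *ohukuuw*.
*ra* — last vowel /a/ (a non-high vowel) → -a → *raa*.

ohukuuw, raa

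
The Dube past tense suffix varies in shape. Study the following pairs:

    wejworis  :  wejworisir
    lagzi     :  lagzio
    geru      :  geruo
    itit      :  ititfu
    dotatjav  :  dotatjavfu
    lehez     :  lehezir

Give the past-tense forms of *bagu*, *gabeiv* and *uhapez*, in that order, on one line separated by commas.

The suffix is conditioned by the final sound: -ir when the stem ends in a sibilant (*wejworis*, *lehez*); -fu when the stem ends in a non-sibilant consonant (*itit*, *dotatjav*); -o when the stem ends in a vowel (*lagzi*, *geru*).
*bagu* — final sound /u/ (a vowel) → -o → *baguo*.
Since the final sound of *gabeiv* is /v/ (a non-sibilant consonant), it takes -fu, giving *gabeivfu*.
*uhapez* — final sound /z/ (a sibilant) → -ir → *uhapezir*.

baguo, gabeivfu, uhapezir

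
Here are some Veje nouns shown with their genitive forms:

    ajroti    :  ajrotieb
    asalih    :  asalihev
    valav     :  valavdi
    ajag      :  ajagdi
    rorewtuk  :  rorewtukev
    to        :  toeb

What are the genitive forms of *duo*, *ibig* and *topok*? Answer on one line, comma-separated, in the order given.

The pattern is voicing of the final sound: -ev when the stem ends in a voiceless consonant (*asalih*, *rorewtuk*); -di when the stem ends in a voiced consonant (*valav*, *ajag*); -eb when the stem ends in a vowel (*ajroti*, *to*).
The final sound of *duo* is /o/, which is a vowel, so the suffix is -eb, giving *duoeb*.
*ibig*: final sound = /g/, a voiced consonant → -di → *ibigdi*.
Since the final sound of *topok* is /k/ (a voiceless consonant), it takes -ev, giving *topokev*.

duoeb, ibigdi, topokev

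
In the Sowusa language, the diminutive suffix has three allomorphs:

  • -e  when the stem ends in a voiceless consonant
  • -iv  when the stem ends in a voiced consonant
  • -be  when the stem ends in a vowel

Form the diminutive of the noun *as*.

ase

*as* — final sound /s/ (a voiceless consonant) → -e → *ase*.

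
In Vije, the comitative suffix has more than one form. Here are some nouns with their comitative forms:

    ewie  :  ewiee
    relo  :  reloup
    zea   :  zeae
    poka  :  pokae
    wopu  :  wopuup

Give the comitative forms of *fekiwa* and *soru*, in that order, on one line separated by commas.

fekiwae, soruup

The suffix is conditioned by the last vowel: -up when the last vowel of the stem is a rounded vowel (*relo*, *wopu*); -e when the last vowel of the stem is an unrounded vowel (*ewie*, *zea*, *poka*).
The last vowel of *fekiwa* is /a/, which is an unrounded vowel, so the suffix is -e, giving *fekiwae*.
*soru*: last vowel = /u/, a rounded vowel → -up → *soruup*.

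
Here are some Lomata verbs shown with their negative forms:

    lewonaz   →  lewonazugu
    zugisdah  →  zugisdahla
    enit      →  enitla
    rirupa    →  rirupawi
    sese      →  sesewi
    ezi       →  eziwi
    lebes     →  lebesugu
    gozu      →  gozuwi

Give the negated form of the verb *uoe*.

The pattern is sibilance of the final sound: -ugu when the stem ends in a sibilant (*lewonaz*, *lebes*); -la when the stem ends in a non-sibilant consonant (*zugisdah*, *enit*); -wi when the stem ends in a vowel (*rirupa*, *sese*, *ezi*, *gozu*).
*uoe*: final sound = /e/, a vowel → -wi → *uoewi*.

uoewi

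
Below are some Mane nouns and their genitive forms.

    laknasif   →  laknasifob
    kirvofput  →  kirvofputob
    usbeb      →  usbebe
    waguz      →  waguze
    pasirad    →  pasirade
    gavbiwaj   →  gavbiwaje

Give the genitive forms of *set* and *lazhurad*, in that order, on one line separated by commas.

The alternation tracks the final consonant of the stem — -ob when the stem ends in a voiceless consonant (*laknasif*, *kirvofput*); -e when the stem ends in a voiced consonant (*usbeb*, *waguz*, *pasirad*, *gavbiwaj*).
*set* — final consonant /t/ (voiceless) → -ob → *setob*.
*lazhurad*: final consonant = /d/, voiced → -e → *lazhurade*.

setob, lazhurade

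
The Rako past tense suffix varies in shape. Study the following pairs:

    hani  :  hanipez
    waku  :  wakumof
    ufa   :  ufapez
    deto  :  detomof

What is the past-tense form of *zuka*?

The suffix is conditioned by the last vowel: -mof when the last vowel of the stem is a rounded vowel (*waku*, *deto*); -pez when the last vowel of the stem is an unrounded vowel (*hani*, *ufa*).
*zuka*: last vowel = /a/, an unrounded vowel → -pez → *zukapez*.

zukapez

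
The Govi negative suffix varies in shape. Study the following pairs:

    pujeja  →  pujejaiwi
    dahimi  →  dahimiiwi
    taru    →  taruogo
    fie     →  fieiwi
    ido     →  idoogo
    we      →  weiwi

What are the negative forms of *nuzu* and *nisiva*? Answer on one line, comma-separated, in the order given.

Looking at the last vowel of each stem: -ogo when the last vowel of the stem is a rounded vowel (*taru*, *ido*); -iwi when the last vowel of the stem is an unrounded vowel (*pujeja*, *dahimi*, *fie*, *we*).
The last vowel of *nuzu* is /u/, which is a rounded vowel, so the suffix is -ogo, giving *nuzuogo*.
The last vowel of *nisiva* is /a/, which is an unrounded vowel, so the suffix is -iwi, giving *nisivaiwi*.

nuzuogo, nisivaiwi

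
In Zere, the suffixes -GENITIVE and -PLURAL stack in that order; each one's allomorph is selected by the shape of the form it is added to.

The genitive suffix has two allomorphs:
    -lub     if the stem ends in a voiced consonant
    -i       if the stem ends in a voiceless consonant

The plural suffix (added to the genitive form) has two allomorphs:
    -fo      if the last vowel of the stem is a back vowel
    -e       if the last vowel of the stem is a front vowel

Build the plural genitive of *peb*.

peblubfo

*peb* — final consonant /b/ (voiced) → -lub → *peblub*.
The genitive form *peblub* — last vowel /u/ (a back vowel) → -fo → *peblubfo*.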